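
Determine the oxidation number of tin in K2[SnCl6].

+4

2 potassium outside the brackets (+1 each) → the complex ion is 2−.
Ligand charges: 6×Cl = -6; sum -6.
Sn + (-6) = 2− ⇒ Sn is +4.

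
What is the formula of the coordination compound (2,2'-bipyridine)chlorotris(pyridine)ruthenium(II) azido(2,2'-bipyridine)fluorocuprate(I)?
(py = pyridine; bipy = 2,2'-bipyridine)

Cation [Ru…]: ligand charges -1, Ru(II) ⇒ ion charge 1+.
Anion [Cu…]: ligand charges -2, Cu(I) ⇒ ion charge 1−.
One 1+ cation balances one 1− anion.

[Ru(bipy)Cl(py)3][Cu(bipy)F(N3)]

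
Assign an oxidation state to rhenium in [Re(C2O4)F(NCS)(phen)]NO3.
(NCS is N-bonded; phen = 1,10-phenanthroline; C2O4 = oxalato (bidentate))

1 nitrate outside the brackets (-1 each) → the complex ion is 1+.
Ligand charges: 1×NCS = -1; 1×phen neutral; 1×C2O4 = -2; 1×F = -1; sum -4.
Re + (-4) = 1+ ⇒ Re is +5.

+5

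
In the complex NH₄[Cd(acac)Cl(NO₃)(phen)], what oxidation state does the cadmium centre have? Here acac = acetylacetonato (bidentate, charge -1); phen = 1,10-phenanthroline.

+2

1 ammonium outside the brackets (+1 each) → the complex ion is 1−.
Ligand charges: 1×acac = -1; 1×phen neutral; 1×NO3 = -1; 1×Cl = -1; sum -3.
Cd + (-3) = 1− ⇒ Cd is +2.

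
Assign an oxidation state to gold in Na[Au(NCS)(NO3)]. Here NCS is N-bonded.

1 sodium outside the brackets (+1 each) → the complex ion is 1−.
Ligand charges: 1×NO3 = -1; 1×NCS = -1; sum -2.
Au + (-2) = 1− ⇒ Au is +1.

+1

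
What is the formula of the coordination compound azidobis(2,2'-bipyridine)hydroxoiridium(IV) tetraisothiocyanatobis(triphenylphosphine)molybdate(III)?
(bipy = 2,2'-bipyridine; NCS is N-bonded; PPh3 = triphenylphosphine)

[Ir(bipy)2(N3)(OH)][Mo(NCS)4(PPh3)2]2

Cation [Ir…]: ligand charges -2, Ir(IV) ⇒ ion charge 2+.
Anion [Mo…]: ligand charges -4, Mo(III) ⇒ ion charge 1−.
One 2+ cation requires 2 of the 1− anion.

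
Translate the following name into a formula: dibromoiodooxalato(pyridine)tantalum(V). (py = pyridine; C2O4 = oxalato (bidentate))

Ligands: 1 pyridine (py, neutral), 1 oxalato (C2O4, -2), 2 bromo (Br, -1), 1 iodo (I, -1). Ligand charge sum = -5.
With Ta in oxidation state +5, the complex ion is [Ta...].

[TaBr2(C2O4)I(py)]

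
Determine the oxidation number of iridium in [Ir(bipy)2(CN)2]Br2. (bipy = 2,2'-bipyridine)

+4

2 bromide outside the brackets (-1 each) → the complex ion is 2+.
Ligand charges: 2×bipy neutral; 2×CN = -2; sum -2.
Ir + (-2) = 2+ ⇒ Ir is +4.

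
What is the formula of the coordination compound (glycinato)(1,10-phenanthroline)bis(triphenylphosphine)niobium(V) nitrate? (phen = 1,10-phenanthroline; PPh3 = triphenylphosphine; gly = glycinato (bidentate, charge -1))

[Nb(gly)(phen)(PPh3)2](NO3)4

Ligands: 1 1,10-phenanthroline (phen, neutral), 2 triphenylphosphine (PPh3, neutral), 1 glycinato (gly, -1). Ligand charge sum = -1.
With Nb in oxidation state +5, the complex ion is [Nb...]^4+.
Charge balance with nitrate (-1) requires 1 complex ion per 4 nitrate.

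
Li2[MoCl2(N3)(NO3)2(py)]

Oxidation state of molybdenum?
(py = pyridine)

+3

2 lithium outside the brackets (+1 each) → the complex ion is 2−.
Ligand charges: 2×NO3 = -2; 1×py neutral; 2×Cl = -2; 1×N3 = -1; sum -5.
Mo + (-5) = 2− ⇒ Mo is +3.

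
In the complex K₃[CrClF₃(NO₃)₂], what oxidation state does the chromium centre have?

+3

3 potassium outside the brackets (+1 each) → the complex ion is 3−.
Ligand charges: 3×F = -3; 1×Cl = -1; 2×NO3 = -2; sum -6.
Cr + (-6) = 3− ⇒ Cr is +3.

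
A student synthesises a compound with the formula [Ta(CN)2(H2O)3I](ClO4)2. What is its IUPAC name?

triaquadicyanoiodotantalum(V) perchlorate

The 2 perchlorate counter-ions carry a total charge of -2, so each complex ion is 2+.
Ligand charges: 3×aqua (neutral), 2×cyano (-1 each), 1×iodo (-1 each); total -3. So Ta + (-3) = 2+, giving Ta = +5.
Ligands are named alphabetically: aqua before cyano before iodo.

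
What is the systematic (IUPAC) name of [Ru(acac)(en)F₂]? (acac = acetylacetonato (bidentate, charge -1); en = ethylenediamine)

There is no counter-ion, so the complex is neutral overall.
Ligand charges: 1×acetylacetonato (-1 each), 2×fluoro (-1 each), 1×ethylenediamine (neutral); total -3. So Ru + (-3) = 0, giving Ru = +3.
Ligands are named alphabetically: acetylacetonato before ethylenediamine before fluoro.

(acetylacetonato)(ethylenediamine)difluororuthenium(III)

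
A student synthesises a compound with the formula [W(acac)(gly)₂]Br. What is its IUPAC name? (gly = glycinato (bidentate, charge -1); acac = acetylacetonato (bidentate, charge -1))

(acetylacetonato)bis(glycinato)tungsten(IV) bromide

The 1 bromide counter-ion carries a total charge of -1, so each complex ion is 1+.
Ligand charges: 2×glycinato (-1 each), 1×acetylacetonato (-1 each); total -3. So W + (-3) = 1+, giving W = +4.
Ligands are named alphabetically: acetylacetonato before glycinato.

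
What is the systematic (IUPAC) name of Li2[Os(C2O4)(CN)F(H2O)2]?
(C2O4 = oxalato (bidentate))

The 2 lithium counter-ions carry a total charge of +2, so each complex ion is 2−.
Ligand charges: 1×oxalato (-2 each), 1×cyano (-1 each), 1×fluoro (-1 each), 2×aqua (neutral); total -4. So Os + (-4) = 2−, giving Os = +2.
The complex ion is anionic, so osmium takes the -ate form osmate(II).

lithium diaquacyanofluorooxalatoosmate(II)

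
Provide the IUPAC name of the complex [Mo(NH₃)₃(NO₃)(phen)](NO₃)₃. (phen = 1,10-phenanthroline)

triamminenitrato(1,10-phenanthroline)molybdenum(IV) nitrate

The 3 nitrate counter-ions carry a total charge of -3, so each complex ion is 3+.
Ligand charges: 1×1,10-phenanthroline (neutral), 3×ammine (neutral), 1×nitrato (-1 each); total -1. So Mo + (-1) = 3+, giving Mo = +4.
Ligands are named alphabetically: ammine before nitrato before phenanthroline.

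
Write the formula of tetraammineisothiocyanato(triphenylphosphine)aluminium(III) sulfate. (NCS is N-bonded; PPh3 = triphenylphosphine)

[Al(NCS)(NH3)4(PPh3)]SO4

Ligands: 1 isothiocyanato (NCS, -1), 4 ammine (NH3, neutral), 1 triphenylphosphine (PPh3, neutral). Ligand charge sum = -1.
With Al in oxidation state +3, the complex ion is [Al...]^2+.
Charge balance with sulfate (-2) requires 1 complex ion per 1 sulfate.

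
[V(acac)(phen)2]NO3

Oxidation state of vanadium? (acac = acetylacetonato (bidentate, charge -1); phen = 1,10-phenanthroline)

1 nitrate outside the brackets (-1 each) → the complex ion is 1+.
Ligand charges: 1×acac = -1; 2×phen neutral; sum -1.
V + (-1) = 1+ ⇒ V is +2.

+2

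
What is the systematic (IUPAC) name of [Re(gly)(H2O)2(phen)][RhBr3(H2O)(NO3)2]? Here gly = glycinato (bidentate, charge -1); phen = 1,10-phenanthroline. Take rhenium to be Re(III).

Both ions are complex: the cation is named first with the plain metal name, the anion second with the -ate form; each ion's ligands are alphabetised independently.
Re is given as +3; the cation's ligand charges sum to -1, so the complex cation is 2+.
A 1:1 salt means the anion carries the equal and opposite charge, 2−.
Anion: ligand charges sum to -5; for the ion to be 2−, Rh = +3.

diaqua(glycinato)(1,10-phenanthroline)rhenium(III) aquatribromodinitratorhodate(III)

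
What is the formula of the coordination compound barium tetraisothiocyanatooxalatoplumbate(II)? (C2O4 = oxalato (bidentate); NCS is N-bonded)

Ligands: 1 oxalato (C2O4, -2), 4 isothiocyanato (NCS, -1). Ligand charge sum = -6.
With Pb in oxidation state +2, the complex ion is [Pb...]^4−.
Charge balance with barium (+2) requires 1 complex ion per 2 barium.

Ba2[Pb(C2O4)(NCS)4]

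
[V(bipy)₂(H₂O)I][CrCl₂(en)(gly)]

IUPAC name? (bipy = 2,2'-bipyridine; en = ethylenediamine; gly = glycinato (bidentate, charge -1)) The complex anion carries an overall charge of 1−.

The complex anion is given as 1−; its ligand charges sum to -3, so Cr = +2.
A 1:1 salt means the cation carries the equal and opposite charge, 1+.
Cation: ligand charges sum to -1; for the ion to be 1+, V = +2.

aquabis(2,2'-bipyridine)iodovanadium(II) dichloro(ethylenediamine)(glycinato)chromate(II)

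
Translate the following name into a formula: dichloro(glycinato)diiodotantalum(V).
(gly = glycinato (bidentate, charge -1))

Ligands: 1 glycinato (gly, -1), 2 iodo (I, -1), 2 chloro (Cl, -1). Ligand charge sum = -5.
With Ta in oxidation state +5, the complex ion is [Ta...].

[TaCl2(gly)I2]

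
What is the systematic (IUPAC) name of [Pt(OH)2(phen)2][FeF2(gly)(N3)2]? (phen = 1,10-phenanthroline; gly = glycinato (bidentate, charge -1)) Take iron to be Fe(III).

Fe is given as +3; the anion's ligand charges sum to -5, so the complex anion is 2−.
A 1:1 salt means the cation carries the equal and opposite charge, 2+.
Cation: ligand charges sum to -2; for the ion to be 2+, Pt = +4.

dihydroxobis(1,10-phenanthroline)platinum(IV) diazidodifluoro(glycinato)ferrate(III)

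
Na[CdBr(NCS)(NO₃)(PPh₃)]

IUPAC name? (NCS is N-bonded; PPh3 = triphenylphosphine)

The 1 sodium counter-ion carries a total charge of +1, so each complex ion is 1−.
Ligand charges: 1×nitrato (-1 each), 1×bromo (-1 each), 1×isothiocyanato (-1 each), 1×triphenylphosphine (neutral); total -3. So Cd + (-3) = 1−, giving Cd = +2.
Ligands are named alphabetically: bromo before isothiocyanato before nitrato before triphenylphosphine.
The complex ion is anionic, so cadmium takes the -ate form cadmate(II).

sodium bromoisothiocyanatonitrato(triphenylphosphine)cadmate(II)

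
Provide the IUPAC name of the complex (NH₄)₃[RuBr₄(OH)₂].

The 3 ammonium counter-ions carry a total charge of +3, so each complex ion is 3−.
Ligand charges: 4×bromo (-1 each), 2×hydroxo (-1 each); total -6. So Ru + (-6) = 3−, giving Ru = +3.
The complex ion is anionic, so ruthenium takes the -ate form ruthenate(III).

ammonium tetrabromodihydroxoruthenate(III)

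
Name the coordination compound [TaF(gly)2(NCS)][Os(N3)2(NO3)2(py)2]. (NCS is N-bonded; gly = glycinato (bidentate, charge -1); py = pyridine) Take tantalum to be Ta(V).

Both ions are complex: the cation is named first with the plain metal name, the anion second with the -ate form; each ion's ligands are alphabetised independently.
Ta is given as +5; the cation's ligand charges sum to -4, so the complex cation is 1+.
A 1:1 salt means the anion carries the equal and opposite charge, 1−.
Anion: ligand charges sum to -4; for the ion to be 1−, Os = +3.

fluorobis(glycinato)isothiocyanatotantalum(V) diazidodinitratobis(pyridine)osmate(III)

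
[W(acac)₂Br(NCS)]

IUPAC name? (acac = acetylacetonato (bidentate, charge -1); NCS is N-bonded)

bis(acetylacetonato)bromoisothiocyanatotungsten(IV)

There is no counter-ion, so the complex is neutral overall.
Ligand charges: 1×bromo (-1 each), 2×acetylacetonato (-1 each), 1×isothiocyanato (-1 each); total -4. So W + (-4) = 0, giving W = +4.
Ligands are named alphabetically: acetylacetonato before bromo before isothiocyanato.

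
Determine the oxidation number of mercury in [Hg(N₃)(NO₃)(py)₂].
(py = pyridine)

+2

No counter-ion: the bracketed complex is neutral.
Ligand charges: 1×NO3 = -1; 2×py neutral; 1×N3 = -1; sum -2.
Hg + (-2) = 0 ⇒ Hg is +2.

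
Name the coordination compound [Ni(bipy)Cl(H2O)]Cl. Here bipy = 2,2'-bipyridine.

aqua(2,2'-bipyridine)chloronickel(II) chloride

The 1 chloride counter-ion carries a total charge of -1, so each complex ion is 1+.
Ligand charges: 1×2,2'-bipyridine (neutral), 1×aqua (neutral), 1×chloro (-1 each); total -1. So Ni + (-1) = 1+, giving Ni = +2.
Ligands are named alphabetically: aqua before bipyridine before chloro.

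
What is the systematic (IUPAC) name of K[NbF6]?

The 1 potassium counter-ion carries a total charge of +1, so each complex ion is 1−.
Ligand charges: 6×fluoro (-1 each); total -6. So Nb + (-6) = 1−, giving Nb = +5.
The complex ion is anionic, so niobium takes the -ate form niobate(V).

potassium hexafluoroniobate(V)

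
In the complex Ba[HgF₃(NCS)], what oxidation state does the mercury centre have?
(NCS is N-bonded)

1 barium outside the brackets (+2 each) → the complex ion is 2−.
Ligand charges: 1×NCS = -1; 3×F = -3; sum -4.
Hg + (-4) = 2− ⇒ Hg is +2.

+2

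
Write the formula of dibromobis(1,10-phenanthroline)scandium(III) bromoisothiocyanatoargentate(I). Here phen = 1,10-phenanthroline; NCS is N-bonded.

[ScBr2(phen)2][AgBr(NCS)]

Cation [Sc…]: ligand charges -2, Sc(III) ⇒ ion charge 1+.
Anion [Ag…]: ligand charges -2, Ag(I) ⇒ ion charge 1−.
One 1+ cation balances one 1− anion.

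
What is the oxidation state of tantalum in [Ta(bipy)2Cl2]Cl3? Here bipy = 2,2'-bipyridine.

3 chloride outside the brackets (-1 each) → the complex ion is 3+.
Ligand charges: 2×Cl = -2; 2×bipy neutral; sum -2.
Ta + (-2) = 3+ ⇒ Ta is +5.

+5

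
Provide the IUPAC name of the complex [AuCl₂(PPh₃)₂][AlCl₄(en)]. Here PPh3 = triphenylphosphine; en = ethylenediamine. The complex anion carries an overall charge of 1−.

dichlorobis(triphenylphosphine)gold(III) tetrachloro(ethylenediamine)aluminate(III)

Both ions are complex: the cation is named first with the plain metal name, the anion second with the -ate form; each ion's ligands are alphabetised independently.
The complex anion is given as 1−; its ligand charges sum to -4, so Al = +3.
A 1:1 salt means the cation carries the equal and opposite charge, 1+.
Cation: ligand charges sum to -2; for the ion to be 1+, Au = +3.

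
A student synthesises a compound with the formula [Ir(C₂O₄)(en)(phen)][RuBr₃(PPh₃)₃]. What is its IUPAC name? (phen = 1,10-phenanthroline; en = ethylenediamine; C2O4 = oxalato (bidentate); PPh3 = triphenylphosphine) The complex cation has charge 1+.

(ethylenediamine)oxalato(1,10-phenanthroline)iridium(III) tribromotris(triphenylphosphine)ruthenate(II)

Both ions are complex: the cation is named first with the plain metal name, the anion second with the -ate form; each ion's ligands are alphabetised independently.
The complex cation is given as 1+; its ligand charges sum to -2, so Ir = +3.
A 1:1 salt means the anion carries the equal and opposite charge, 1−.
Anion: ligand charges sum to -3; for the ion to be 1−, Ru = +2.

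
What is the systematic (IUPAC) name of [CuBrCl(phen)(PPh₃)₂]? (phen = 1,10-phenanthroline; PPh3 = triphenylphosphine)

There is no counter-ion, so the complex is neutral overall.
Ligand charges: 1×1,10-phenanthroline (neutral), 1×chloro (-1 each), 2×triphenylphosphine (neutral), 1×bromo (-1 each); total -2. So Cu + (-2) = 0, giving Cu = +2.
Ligands are named alphabetically: bromo before chloro before phenanthroline before triphenylphosphine.

bromochloro(1,10-phenanthroline)bis(triphenylphosphine)copper(II)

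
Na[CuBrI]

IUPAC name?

sodium bromoiodocuprate(I)

The 1 sodium counter-ion carries a total charge of +1, so each complex ion is 1−.
Ligand charges: 1×bromo (-1 each), 1×iodo (-1 each); total -2. So Cu + (-2) = 1−, giving Cu = +1.
Ligands are named alphabetically: bromo before iodo.
The complex ion is anionic, so copper takes the -ate form cuprate(I).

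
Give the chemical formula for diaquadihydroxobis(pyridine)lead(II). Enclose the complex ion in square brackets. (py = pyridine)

Ligands: 2 hydroxo (OH, -1), 2 pyridine (py, neutral), 2 aqua (H2O, neutral). Ligand charge sum = -2.
With Pb in oxidation state +2, the complex ion is [Pb...].

[Pb(H2O)2(OH)2(py)2]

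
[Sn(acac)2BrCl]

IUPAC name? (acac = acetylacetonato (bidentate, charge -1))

bis(acetylacetonato)bromochlorotin(IV)

There is no counter-ion, so the complex is neutral overall.
Ligand charges: 1×bromo (-1 each), 1×chloro (-1 each), 2×acetylacetonato (-1 each); total -4. So Sn + (-4) = 0, giving Sn = +4.
Ligands are named alphabetically: acetylacetonato before bromo before chloro.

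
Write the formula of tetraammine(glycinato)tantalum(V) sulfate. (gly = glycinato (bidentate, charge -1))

[Ta(gly)(NH3)4](SO4)2

Ligands: 4 ammine (NH3, neutral), 1 glycinato (gly, -1). Ligand charge sum = -1.
With Ta in oxidation state +5, the complex ion is [Ta...]^4+.
Charge balance with sulfate (-2) requires 1 complex ion per 2 sulfate.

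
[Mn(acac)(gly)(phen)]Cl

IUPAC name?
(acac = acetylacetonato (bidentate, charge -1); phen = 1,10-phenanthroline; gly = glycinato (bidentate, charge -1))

(acetylacetonato)(glycinato)(1,10-phenanthroline)manganese(III) chloride

The 1 chloride counter-ion carries a total charge of -1, so each complex ion is 1+.
Ligand charges: 1×acetylacetonato (-1 each), 1×1,10-phenanthroline (neutral), 1×glycinato (-1 each); total -2. So Mn + (-2) = 1+, giving Mn = +3.
Ligands are named alphabetically: acetylacetonato before glycinato before phenanthroline.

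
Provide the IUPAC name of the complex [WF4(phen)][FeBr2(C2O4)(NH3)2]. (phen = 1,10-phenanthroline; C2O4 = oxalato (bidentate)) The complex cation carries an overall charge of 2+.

Both ions are complex: the cation is named first with the plain metal name, the anion second with the -ate form; each ion's ligands are alphabetised independently.
The complex cation is given as 2+; its ligand charges sum to -4, so W = +6.
A 1:1 salt means the anion carries the equal and opposite charge, 2−.
Anion: ligand charges sum to -4; for the ion to be 2−, Fe = +2.

tetrafluoro(1,10-phenanthroline)tungsten(VI) diamminedibromooxalatoferrate(II)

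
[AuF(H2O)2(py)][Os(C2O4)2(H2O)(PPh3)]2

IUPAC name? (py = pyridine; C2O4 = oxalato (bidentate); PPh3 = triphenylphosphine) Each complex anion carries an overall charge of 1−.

The complex anion is given as 1−; its ligand charges sum to -4, so Os = +3.
With 2 anions per cation, the cation must be 2×1 = 2+.
Cation: ligand charges sum to -1; for the ion to be 2+, Au = +3.

diaquafluoro(pyridine)gold(III) aquadioxalato(triphenylphosphine)osmate(III)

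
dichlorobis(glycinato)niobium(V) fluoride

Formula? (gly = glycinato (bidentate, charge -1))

[NbCl2(gly)2]F

Ligands: 2 glycinato (gly, -1), 2 chloro (Cl, -1). Ligand charge sum = -4.
With Nb in oxidation state +5, the complex ion is [Nb...]^1+.
Charge balance with fluoride (-1) requires 1 complex ion per 1 fluoride.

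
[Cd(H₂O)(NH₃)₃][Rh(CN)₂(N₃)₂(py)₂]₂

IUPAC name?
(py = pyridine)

Both ions are complex: the cation is named first with the plain metal name, the anion second with the -ate form; each ion's ligands are alphabetised independently.
Cadmium is always +2 in its complexes; the cation's ligand charges sum to 0, so the complex cation is 2+.
With 2 anions per cation, each anion must be 2/2 = 1−.
Anion: ligand charges sum to -4; for the ion to be 1−, Rh = +3.

triammineaquacadmium(II) diazidodicyanobis(pyridine)rhodate(III)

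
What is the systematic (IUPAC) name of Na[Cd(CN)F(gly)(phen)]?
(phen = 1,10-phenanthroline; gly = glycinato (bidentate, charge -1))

The 1 sodium counter-ion carries a total charge of +1, so each complex ion is 1−.
Ligand charges: 1×fluoro (-1 each), 1×1,10-phenanthroline (neutral), 1×glycinato (-1 each), 1×cyano (-1 each); total -3. So Cd + (-3) = 1−, giving Cd = +2.
Ligands are named alphabetically: cyano before fluoro before glycinato before phenanthroline.
The complex ion is anionic, so cadmium takes the -ate form cadmate(II).

sodium cyanofluoro(glycinato)(1,10-phenanthroline)cadmate(II)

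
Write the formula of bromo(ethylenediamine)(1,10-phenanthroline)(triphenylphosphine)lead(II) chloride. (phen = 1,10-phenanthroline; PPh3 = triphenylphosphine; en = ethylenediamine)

[PbBr(en)(phen)(PPh3)]Cl

Ligands: 1 1,10-phenanthroline (phen, neutral), 1 triphenylphosphine (PPh3, neutral), 1 bromo (Br, -1), 1 ethylenediamine (en, neutral). Ligand charge sum = -1.
With Pb in oxidation state +2, the complex ion is [Pb...]^1+.
Charge balance with chloride (-1) requires 1 complex ion per 1 chloride.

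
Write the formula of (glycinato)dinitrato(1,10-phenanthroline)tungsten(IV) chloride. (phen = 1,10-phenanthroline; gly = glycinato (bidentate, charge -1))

[W(gly)(NO3)2(phen)]Cl

Ligands: 2 nitrato (NO3, -1), 1 1,10-phenanthroline (phen, neutral), 1 glycinato (gly, -1). Ligand charge sum = -3.
Charge balance with chloride (-1) requires 1 complex ion per 1 chloride.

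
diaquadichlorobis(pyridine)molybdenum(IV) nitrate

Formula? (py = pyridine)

[MoCl2(H2O)2(py)2](NO3)2

Ligands: 2 aqua (H2O, neutral), 2 chloro (Cl, -1), 2 pyridine (py, neutral). Ligand charge sum = -2.
Charge balance with nitrate (-1) requires 1 complex ion per 2 nitrate.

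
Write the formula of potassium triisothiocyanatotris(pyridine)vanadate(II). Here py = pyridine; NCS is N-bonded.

Ligands: 3 pyridine (py, neutral), 3 isothiocyanato (NCS, -1). Ligand charge sum = -3.
With V in oxidation state +2, the complex ion is [V...]^1−.
Charge balance with potassium (+1) requires 1 complex ion per 1 potassium.

K[V(NCS)3(py)3]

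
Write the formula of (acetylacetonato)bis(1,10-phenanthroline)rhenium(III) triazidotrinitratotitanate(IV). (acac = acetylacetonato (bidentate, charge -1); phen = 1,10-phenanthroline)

[Re(acac)(phen)2][Ti(N3)3(NO3)3]

Cation [Re…]: ligand charges -1, Re(III) ⇒ ion charge 2+.
Anion [Ti…]: ligand charges -6, Ti(IV) ⇒ ion charge 2−.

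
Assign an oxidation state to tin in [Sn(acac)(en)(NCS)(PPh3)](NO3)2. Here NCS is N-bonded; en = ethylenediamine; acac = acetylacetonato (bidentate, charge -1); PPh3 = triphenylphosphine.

+4

2 nitrate outside the brackets (-1 each) → the complex ion is 2+.
Ligand charges: 1×NCS = -1; 1×en neutral; 1×acac = -1; 1×PPh3 neutral; sum -2.
Sn + (-2) = 2+ ⇒ Sn is +4.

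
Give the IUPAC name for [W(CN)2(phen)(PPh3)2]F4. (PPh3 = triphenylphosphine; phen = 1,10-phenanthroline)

The 4 fluoride counter-ions carry a total charge of -4, so each complex ion is 4+.
Ligand charges: 2×triphenylphosphine (neutral), 2×cyano (-1 each), 1×1,10-phenanthroline (neutral); total -2. So W + (-2) = 4+, giving W = +6.
Ligands are named alphabetically: cyano before phenanthroline before triphenylphosphine.

dicyano(1,10-phenanthroline)bis(triphenylphosphine)tungsten(VI) fluoride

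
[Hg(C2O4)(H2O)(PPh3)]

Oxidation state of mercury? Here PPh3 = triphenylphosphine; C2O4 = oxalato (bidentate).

No counter-ion: the bracketed complex is neutral.
Ligand charges: 1×PPh3 neutral; 1×C2O4 = -2; 1×H2O neutral; sum -2.
Hg + (-2) = 0 ⇒ Hg is +2.

+2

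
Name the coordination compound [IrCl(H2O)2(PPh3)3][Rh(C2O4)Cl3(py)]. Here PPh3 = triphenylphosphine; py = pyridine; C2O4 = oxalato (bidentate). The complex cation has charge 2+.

Both ions are complex: the cation is named first with the plain metal name, the anion second with the -ate form; each ion's ligands are alphabetised independently.
The complex cation is given as 2+; its ligand charges sum to -1, so Ir = +3.
A 1:1 salt means the anion carries the equal and opposite charge, 2−.
Anion: ligand charges sum to -5; for the ion to be 2−, Rh = +3.

diaquachlorotris(triphenylphosphine)iridium(III) trichlorooxalato(pyridine)rhodate(III)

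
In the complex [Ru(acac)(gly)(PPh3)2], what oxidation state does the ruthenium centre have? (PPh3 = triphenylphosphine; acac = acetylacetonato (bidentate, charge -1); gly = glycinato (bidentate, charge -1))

No counter-ion: the bracketed complex is neutral.
Ligand charges: 2×PPh3 neutral; 1×acac = -1; 1×gly = -1; sum -2.
Ru + (-2) = 0 ⇒ Ru is +2.

+2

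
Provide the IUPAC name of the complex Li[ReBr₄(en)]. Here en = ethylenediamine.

The 1 lithium counter-ion carries a total charge of +1, so each complex ion is 1−.
Ligand charges: 1×ethylenediamine (neutral), 4×bromo (-1 each); total -4. So Re + (-4) = 1−, giving Re = +3.
Ligands are named alphabetically: bromo before ethylenediamine.
The complex ion is anionic, so rhenium takes the -ate form rhenate(III).

lithium tetrabromo(ethylenediamine)rhenate(III)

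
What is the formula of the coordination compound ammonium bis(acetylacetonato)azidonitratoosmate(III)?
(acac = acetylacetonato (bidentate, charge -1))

NH4[Os(acac)2(N3)(NO3)]

Ligands: 1 azido (N3, -1), 2 acetylacetonato (acac, -1), 1 nitrato (NO3, -1). Ligand charge sum = -4.
With Os in oxidation state +3, the complex ion is [Os...]^1−.
Charge balance with ammonium (+1) requires 1 complex ion per 1 ammonium.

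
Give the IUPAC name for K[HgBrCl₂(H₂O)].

The 1 potassium counter-ion carries a total charge of +1, so each complex ion is 1−.
Ligand charges: 2×chloro (-1 each), 1×bromo (-1 each), 1×aqua (neutral); total -3. So Hg + (-3) = 1−, giving Hg = +2.
Ligands are named alphabetically: aqua before bromo before chloro.
The complex ion is anionic, so mercury takes the -ate form mercurate(II).

potassium aquabromodichloromercurate(II)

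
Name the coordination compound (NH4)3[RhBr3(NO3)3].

ammonium tribromotrinitratorhodate(III)

The 3 ammonium counter-ions carry a total charge of +3, so each complex ion is 3−.
Ligand charges: 3×nitrato (-1 each), 3×bromo (-1 each); total -6. So Rh + (-6) = 3−, giving Rh = +3.
Ligands are named alphabetically: bromo before nitrato.
The complex ion is anionic, so rhodium takes the -ate form rhodate(III).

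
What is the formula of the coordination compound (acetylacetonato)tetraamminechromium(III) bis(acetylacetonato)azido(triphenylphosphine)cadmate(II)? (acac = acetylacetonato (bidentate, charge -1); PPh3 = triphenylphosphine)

Cation [Cr…]: ligand charges -1, Cr(III) ⇒ ion charge 2+.
Anion [Cd…]: ligand charges -3, Cd(II) ⇒ ion charge 1−.
One 2+ cation requires 2 of the 1− anion.

[Cr(acac)(NH3)4][Cd(acac)2(N3)(PPh3)]2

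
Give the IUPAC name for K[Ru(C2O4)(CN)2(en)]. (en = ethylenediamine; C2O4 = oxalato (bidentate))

The 1 potassium counter-ion carries a total charge of +1, so each complex ion is 1−.
Ligand charges: 1×ethylenediamine (neutral), 1×oxalato (-2 each), 2×cyano (-1 each); total -4. So Ru + (-4) = 1−, giving Ru = +3.
The complex ion is anionic, so ruthenium takes the -ate form ruthenate(III).

potassium dicyano(ethylenediamine)oxalatoruthenate(III)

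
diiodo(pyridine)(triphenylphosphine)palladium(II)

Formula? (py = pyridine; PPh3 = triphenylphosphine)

Ligands: 2 iodo (I, -1), 1 pyridine (py, neutral), 1 triphenylphosphine (PPh3, neutral). Ligand charge sum = -2.
With Pd in oxidation state +2, the complex ion is [Pd...].

[PdI2(PPh3)(py)]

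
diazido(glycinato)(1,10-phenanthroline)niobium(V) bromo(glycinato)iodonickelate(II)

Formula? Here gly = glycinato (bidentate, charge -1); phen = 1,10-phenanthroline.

[Nb(gly)(N3)2(phen)][NiBr(gly)I]2

Cation [Nb…]: ligand charges -3, Nb(V) ⇒ ion charge 2+.
Anion [Ni…]: ligand charges -3, Ni(II) ⇒ ion charge 1−.
One 2+ cation requires 2 of the 1− anion.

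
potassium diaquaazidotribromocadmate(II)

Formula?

Ligands: 1 azido (N3, -1), 2 aqua (H2O, neutral), 3 bromo (Br, -1). Ligand charge sum = -4.
Charge balance with potassium (+1) requires 1 complex ion per 2 potassium.

K2[CdBr3(H2O)2(N3)]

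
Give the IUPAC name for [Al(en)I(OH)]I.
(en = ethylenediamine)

The 1 iodide counter-ion carries a total charge of -1, so each complex ion is 1+.
Ligand charges: 1×iodo (-1 each), 1×hydroxo (-1 each), 1×ethylenediamine (neutral); total -2. So Al + (-2) = 1+, giving Al = +3.
Ligands are named alphabetically: ethylenediamine before hydroxo before iodo.

(ethylenediamine)hydroxoiodoaluminium(III) iodide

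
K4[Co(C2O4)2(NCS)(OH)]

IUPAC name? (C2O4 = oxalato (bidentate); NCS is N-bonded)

The 4 potassium counter-ions carry a total charge of +4, so each complex ion is 4−.
Ligand charges: 2×oxalato (-2 each), 1×hydroxo (-1 each), 1×isothiocyanato (-1 each); total -6. So Co + (-6) = 4−, giving Co = +2.
Ligands are named alphabetically: hydroxo before isothiocyanato before oxalato.
The complex ion is anionic, so cobalt takes the -ate form cobaltate(II).

potassium hydroxoisothiocyanatodioxalatocobaltate(II)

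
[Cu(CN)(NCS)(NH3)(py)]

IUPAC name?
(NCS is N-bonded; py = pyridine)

amminecyanoisothiocyanato(pyridine)copper(II)

There is no counter-ion, so the complex is neutral overall.
Ligand charges: 1×isothiocyanato (-1 each), 1×ammine (neutral), 1×pyridine (neutral), 1×cyano (-1 each); total -2. So Cu + (-2) = 0, giving Cu = +2.
Ligands are named alphabetically: ammine before cyano before isothiocyanato before pyridine.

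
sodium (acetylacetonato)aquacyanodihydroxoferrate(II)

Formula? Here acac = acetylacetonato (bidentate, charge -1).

Na2[Fe(acac)(CN)(H2O)(OH)2]

Ligands: 2 hydroxo (OH, -1), 1 acetylacetonato (acac, -1), 1 aqua (H2O, neutral), 1 cyano (CN, -1). Ligand charge sum = -4.
With Fe in oxidation state +2, the complex ion is [Fe...]^2−.
Charge balance with sodium (+1) requires 1 complex ion per 2 sodium.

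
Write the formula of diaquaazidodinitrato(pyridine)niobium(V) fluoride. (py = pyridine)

Ligands: 2 nitrato (NO3, -1), 1 azido (N3, -1), 2 aqua (H2O, neutral), 1 pyridine (py, neutral). Ligand charge sum = -3.
With Nb in oxidation state +5, the complex ion is [Nb...]^2+.
Charge balance with fluoride (-1) requires 1 complex ion per 2 fluoride.

[Nb(H2O)2(N3)(NO3)2(py)]F2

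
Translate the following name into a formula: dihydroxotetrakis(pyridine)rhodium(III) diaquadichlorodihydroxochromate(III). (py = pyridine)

[Rh(OH)2(py)4][CrCl2(H2O)2(OH)2]

Cation [Rh…]: ligand charges -2, Rh(III) ⇒ ion charge 1+.
Anion [Cr…]: ligand charges -4, Cr(III) ⇒ ion charge 1−.
One 1+ cation balances one 1− anion.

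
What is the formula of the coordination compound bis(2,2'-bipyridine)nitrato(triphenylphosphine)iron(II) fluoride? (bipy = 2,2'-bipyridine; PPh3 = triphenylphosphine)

Ligands: 2 2,2'-bipyridine (bipy, neutral), 1 triphenylphosphine (PPh3, neutral), 1 nitrato (NO3, -1). Ligand charge sum = -1.
With Fe in oxidation state +2, the complex ion is [Fe...]^1+.
Charge balance with fluoride (-1) requires 1 complex ion per 1 fluoride.

[Fe(bipy)2(NO3)(PPh3)]F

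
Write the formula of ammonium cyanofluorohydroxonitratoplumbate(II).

(NH4)2[Pb(CN)F(NO3)(OH)]

Ligands: 1 hydroxo (OH, -1), 1 nitrato (NO3, -1), 1 cyano (CN, -1), 1 fluoro (F, -1). Ligand charge sum = -4.
With Pb in oxidation state +2, the complex ion is [Pb...]^2−.
Charge balance with ammonium (+1) requires 1 complex ion per 2 ammonium.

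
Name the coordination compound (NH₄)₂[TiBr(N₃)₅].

The 2 ammonium counter-ions carry a total charge of +2, so each complex ion is 2−.
Ligand charges: 1×bromo (-1 each), 5×azido (-1 each); total -6. So Ti + (-6) = 2−, giving Ti = +4.
Ligands are named alphabetically: azido before bromo.
The complex ion is anionic, so titanium takes the -ate form titanate(IV).

ammonium pentaazidobromotitanate(IV)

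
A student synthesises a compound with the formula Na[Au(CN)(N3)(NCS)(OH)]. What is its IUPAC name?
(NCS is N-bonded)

The 1 sodium counter-ion carries a total charge of +1, so each complex ion is 1−.
Ligand charges: 1×azido (-1 each), 1×isothiocyanato (-1 each), 1×cyano (-1 each), 1×hydroxo (-1 each); total -4. So Au + (-4) = 1−, giving Au = +3.
The complex ion is anionic, so gold takes the -ate form aurate(III).

sodium azidocyanohydroxoisothiocyanatoaurate(III)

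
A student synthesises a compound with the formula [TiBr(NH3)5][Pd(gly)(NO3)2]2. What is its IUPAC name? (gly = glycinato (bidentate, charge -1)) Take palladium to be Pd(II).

pentaamminebromotitanium(III) (glycinato)dinitratopalladate(II)

Pd is given as +2; the anion's ligand charges sum to -3, so the complex anion is 1−.
With 2 anions per cation, the cation must be 2×1 = 2+.
Cation: ligand charges sum to -1; for the ion to be 2+, Ti = +3.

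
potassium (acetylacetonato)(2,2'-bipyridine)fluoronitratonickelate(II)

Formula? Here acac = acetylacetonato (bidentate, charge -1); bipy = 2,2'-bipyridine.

Ligands: 1 fluoro (F, -1), 1 nitrato (NO3, -1), 1 acetylacetonato (acac, -1), 1 2,2'-bipyridine (bipy, neutral). Ligand charge sum = -3.
Charge balance with potassium (+1) requires 1 complex ion per 1 potassium.

K[Ni(acac)(bipy)F(NO3)]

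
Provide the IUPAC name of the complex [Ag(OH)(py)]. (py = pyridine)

There is no counter-ion, so the complex is neutral overall.
Ligand charges: 1×hydroxo (-1 each), 1×pyridine (neutral); total -1. So Ag + (-1) = 0, giving Ag = +1.
Ligands are named alphabetically: hydroxo before pyridine.

hydroxo(pyridine)silver(I)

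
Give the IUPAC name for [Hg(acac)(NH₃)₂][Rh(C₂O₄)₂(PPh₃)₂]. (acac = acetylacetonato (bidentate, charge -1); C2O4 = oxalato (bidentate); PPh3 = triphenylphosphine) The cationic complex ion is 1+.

Both ions are complex: the cation is named first with the plain metal name, the anion second with the -ate form; each ion's ligands are alphabetised independently.
The complex cation is given as 1+; its ligand charges sum to -1, so Hg = +2.
A 1:1 salt means the anion carries the equal and opposite charge, 1−.
Anion: ligand charges sum to -4; for the ion to be 1−, Rh = +3.

(acetylacetonato)diamminemercury(II) dioxalatobis(triphenylphosphine)rhodate(III)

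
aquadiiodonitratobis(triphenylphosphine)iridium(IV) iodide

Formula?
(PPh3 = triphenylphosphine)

Ligands: 2 triphenylphosphine (PPh3, neutral), 2 iodo (I, -1), 1 nitrato (NO3, -1), 1 aqua (H2O, neutral). Ligand charge sum = -3.
With Ir in oxidation state +4, the complex ion is [Ir...]^1+.
Charge balance with iodide (-1) requires 1 complex ion per 1 iodide.

[Ir(H2O)I2(NO3)(PPh3)2]I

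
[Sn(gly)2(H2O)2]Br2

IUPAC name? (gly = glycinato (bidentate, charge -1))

The 2 bromide counter-ions carry a total charge of -2, so each complex ion is 2+.
Ligand charges: 2×glycinato (-1 each), 2×aqua (neutral); total -2. So Sn + (-2) = 2+, giving Sn = +4.
Ligands are named alphabetically: aqua before glycinato.

diaquabis(glycinato)tin(IV) bromide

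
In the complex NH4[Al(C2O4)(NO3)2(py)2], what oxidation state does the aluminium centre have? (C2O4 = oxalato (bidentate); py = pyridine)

+3

1 ammonium outside the brackets (+1 each) → the complex ion is 1−.
Ligand charges: 1×C2O4 = -2; 2×NO3 = -2; 2×py neutral; sum -4.
Al + (-4) = 1− ⇒ Al is +3.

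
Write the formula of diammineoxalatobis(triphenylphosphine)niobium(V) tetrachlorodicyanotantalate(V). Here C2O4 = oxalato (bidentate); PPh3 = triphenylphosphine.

Cation [Nb…]: ligand charges -2, Nb(V) ⇒ ion charge 3+.
Anion [Ta…]: ligand charges -6, Ta(V) ⇒ ion charge 1−.
One 3+ cation requires 3 of the 1− anion.

[Nb(C2O4)(NH3)2(PPh3)2][TaCl4(CN)2]3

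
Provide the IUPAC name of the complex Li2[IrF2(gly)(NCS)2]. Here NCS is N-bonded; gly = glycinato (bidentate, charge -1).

The 2 lithium counter-ions carry a total charge of +2, so each complex ion is 2−.
Ligand charges: 2×fluoro (-1 each), 2×isothiocyanato (-1 each), 1×glycinato (-1 each); total -5. So Ir + (-5) = 2−, giving Ir = +3.
Ligands are named alphabetically: fluoro before glycinato before isothiocyanato.
The complex ion is anionic, so iridium takes the -ate form iridate(III).

lithium difluoro(glycinato)diisothiocyanatoiridate(III)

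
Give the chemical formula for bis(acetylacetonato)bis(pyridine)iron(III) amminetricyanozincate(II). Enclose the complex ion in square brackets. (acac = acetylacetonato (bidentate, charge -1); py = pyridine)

Cation [Fe…]: ligand charges -2, Fe(III) ⇒ ion charge 1+.
Anion [Zn…]: ligand charges -3, Zn(II) ⇒ ion charge 1−.
One 1+ cation balances one 1− anion.

[Fe(acac)2(py)2][Zn(CN)3(NH3)]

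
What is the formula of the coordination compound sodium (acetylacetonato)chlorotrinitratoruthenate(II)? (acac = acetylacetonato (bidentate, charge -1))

Na3[Ru(acac)Cl(NO3)3]

Ligands: 1 acetylacetonato (acac, -1), 3 nitrato (NO3, -1), 1 chloro (Cl, -1). Ligand charge sum = -5.
Charge balance with sodium (+1) requires 1 complex ion per 3 sodium.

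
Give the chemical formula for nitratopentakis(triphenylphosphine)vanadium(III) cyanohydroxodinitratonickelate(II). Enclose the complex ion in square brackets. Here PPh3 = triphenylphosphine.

[V(NO3)(PPh3)5][Ni(CN)(NO3)2(OH)]

Cation [V…]: ligand charges -1, V(III) ⇒ ion charge 2+.
Anion [Ni…]: ligand charges -4, Ni(II) ⇒ ion charge 2−.
One 2+ cation balances one 2− anion.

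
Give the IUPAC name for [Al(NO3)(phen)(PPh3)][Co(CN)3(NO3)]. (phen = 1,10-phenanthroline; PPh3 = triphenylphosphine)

Both ions are complex: the cation is named first with the plain metal name, the anion second with the -ate form; each ion's ligands are alphabetised independently.
Aluminium is always +3 in its complexes; the cation's ligand charges sum to -1, so the complex cation is 2+.
A 1:1 salt means the anion carries the equal and opposite charge, 2−.
Anion: ligand charges sum to -4; for the ion to be 2−, Co = +2.

nitrato(1,10-phenanthroline)(triphenylphosphine)aluminium(III) tricyanonitratocobaltate(II)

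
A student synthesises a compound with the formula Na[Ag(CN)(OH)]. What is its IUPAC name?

sodium cyanohydroxoargentate(I)

The 1 sodium counter-ion carries a total charge of +1, so each complex ion is 1−.
Ligand charges: 1×cyano (-1 each), 1×hydroxo (-1 each); total -2. So Ag + (-2) = 1−, giving Ag = +1.
Ligands are named alphabetically: cyano before hydroxo.
The complex ion is anionic, so silver takes the -ate form argentate(I).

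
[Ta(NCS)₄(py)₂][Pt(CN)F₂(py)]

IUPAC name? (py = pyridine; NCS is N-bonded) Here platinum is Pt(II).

Both ions are complex: the cation is named first with the plain metal name, the anion second with the -ate form; each ion's ligands are alphabetised independently.
Pt is given as +2; the anion's ligand charges sum to -3, so the complex anion is 1−.
A 1:1 salt means the cation carries the equal and opposite charge, 1+.
Cation: ligand charges sum to -4; for the ion to be 1+, Ta = +5.

tetraisothiocyanatobis(pyridine)tantalum(V) cyanodifluoro(pyridine)platinate(II)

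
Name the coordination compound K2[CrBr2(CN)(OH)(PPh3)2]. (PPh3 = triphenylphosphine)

potassium dibromocyanohydroxobis(triphenylphosphine)chromate(II)

The 2 potassium counter-ions carry a total charge of +2, so each complex ion is 2−.
Ligand charges: 1×hydroxo (-1 each), 2×bromo (-1 each), 1×cyano (-1 each), 2×triphenylphosphine (neutral); total -4. So Cr + (-4) = 2−, giving Cr = +2.
The complex ion is anionic, so chromium takes the -ate form chromate(II).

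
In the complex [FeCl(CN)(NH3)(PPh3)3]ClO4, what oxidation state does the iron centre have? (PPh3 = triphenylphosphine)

1 perchlorate outside the brackets (-1 each) → the complex ion is 1+.
Ligand charges: 1×CN = -1; 3×PPh3 neutral; 1×NH3 neutral; 1×Cl = -1; sum -2.
Fe + (-2) = 1+ ⇒ Fe is +3.

+3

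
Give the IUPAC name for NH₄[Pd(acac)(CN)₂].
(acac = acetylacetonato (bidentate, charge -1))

ammonium (acetylacetonato)dicyanopalladate(II)

The 1 ammonium counter-ion carries a total charge of +1, so each complex ion is 1−.
Ligand charges: 1×acetylacetonato (-1 each), 2×cyano (-1 each); total -3. So Pd + (-3) = 1−, giving Pd = +2.
The complex ion is anionic, so palladium takes the -ate form palladate(II).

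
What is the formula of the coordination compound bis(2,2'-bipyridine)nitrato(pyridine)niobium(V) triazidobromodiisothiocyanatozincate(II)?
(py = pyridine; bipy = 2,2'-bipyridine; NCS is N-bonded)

Cation [Nb…]: ligand charges -1, Nb(V) ⇒ ion charge 4+.
Anion [Zn…]: ligand charges -6, Zn(II) ⇒ ion charge 4−.
One 4+ cation balances one 4− anion.

[Nb(bipy)2(NO3)(py)][ZnBr(N3)3(NCS)2]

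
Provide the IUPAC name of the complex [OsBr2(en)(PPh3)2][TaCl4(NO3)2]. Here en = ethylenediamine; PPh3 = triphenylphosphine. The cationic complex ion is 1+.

The complex cation is given as 1+; its ligand charges sum to -2, so Os = +3.
A 1:1 salt means the anion carries the equal and opposite charge, 1−.
Anion: ligand charges sum to -6; for the ion to be 1−, Ta = +5.

dibromo(ethylenediamine)bis(triphenylphosphine)osmium(III) tetrachlorodinitratotantalate(V)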